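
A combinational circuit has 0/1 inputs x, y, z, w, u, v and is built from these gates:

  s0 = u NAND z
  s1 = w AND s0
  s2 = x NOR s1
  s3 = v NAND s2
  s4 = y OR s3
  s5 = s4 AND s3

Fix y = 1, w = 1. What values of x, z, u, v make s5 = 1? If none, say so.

x=1, z=1, u=1, v=0

Check with y = 1, w = 1 and x=1, z=1, u=1, v=0:
s0 = u NAND z = 1 NAND 1 = 0
s1 = w AND s0 = 1 AND 0 = 0
s2 = x NOR s1 = 1 NOR 0 = 0
s3 = v NAND s2 = 0 NAND 0 = 1
s4 = y OR s3 = 1 OR 1 = 1
s5 = s4 AND s3 = 1 AND 1 = 1
So s5 = 1.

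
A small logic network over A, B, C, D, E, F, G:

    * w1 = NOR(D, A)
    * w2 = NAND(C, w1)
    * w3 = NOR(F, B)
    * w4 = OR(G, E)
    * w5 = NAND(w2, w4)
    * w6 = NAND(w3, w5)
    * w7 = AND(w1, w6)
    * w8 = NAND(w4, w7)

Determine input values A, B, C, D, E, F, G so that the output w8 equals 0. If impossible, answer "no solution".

A=0, B=0, C=0, D=0, E=0, F=0, G=1

w8 = NAND(w4, w7) must be 0, so both w4 = 1 and w7 = 1.
Check with A=0, B=0, C=0, D=0, E=0, F=0, G=1:
w1 = NOR(D, A) = NOR(0, 0) = 1
w2 = NAND(C, w1) = NAND(0, 1) = 1
w3 = NOR(F, B) = NOR(0, 0) = 1
w4 = OR(G, E) = OR(1, 0) = 1
w5 = NAND(w2, w4) = NAND(1, 1) = 0
w6 = NAND(w3, w5) = NAND(1, 0) = 1
w7 = AND(w1, w6) = AND(1, 1) = 1
w8 = NAND(w4, w7) = NAND(1, 1) = 0
So w8 = 0 as required.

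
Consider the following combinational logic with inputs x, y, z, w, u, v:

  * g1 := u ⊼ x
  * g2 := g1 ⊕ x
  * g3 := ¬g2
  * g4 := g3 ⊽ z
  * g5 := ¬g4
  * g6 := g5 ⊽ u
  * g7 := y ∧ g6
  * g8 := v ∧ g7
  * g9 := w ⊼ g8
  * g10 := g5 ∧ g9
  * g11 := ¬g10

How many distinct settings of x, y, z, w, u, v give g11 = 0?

g11 = ¬g10 must be 0, so g10 = 1.
g10 = g5 ∧ g9 must be 1, so both g5 = 1 and g9 = 1.
g5 = ¬g4 must be 1, so g4 = 0.
Enumerating the 64 input combinations, 40 give g11 = 0 and 24 give g11 = 1.

40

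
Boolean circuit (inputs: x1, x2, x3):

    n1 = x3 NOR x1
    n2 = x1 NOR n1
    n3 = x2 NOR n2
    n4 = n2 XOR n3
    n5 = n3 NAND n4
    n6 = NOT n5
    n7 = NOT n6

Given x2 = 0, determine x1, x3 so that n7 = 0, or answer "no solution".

x1=0 x3=0

Check with x2 = 0 and x1=0, x3=0:
n1 = x3 NOR x1 = 0 NOR 0 = 1
n2 = x1 NOR n1 = 0 NOR 1 = 0
n3 = x2 NOR n2 = 0 NOR 0 = 1
n4 = n2 XOR n3 = 0 XOR 1 = 1
n5 = n3 NAND n4 = 1 NAND 1 = 0
n6 = NOT n5 = NOT 0 = 1
n7 = NOT n6 = NOT 1 = 0
So n7 = 0.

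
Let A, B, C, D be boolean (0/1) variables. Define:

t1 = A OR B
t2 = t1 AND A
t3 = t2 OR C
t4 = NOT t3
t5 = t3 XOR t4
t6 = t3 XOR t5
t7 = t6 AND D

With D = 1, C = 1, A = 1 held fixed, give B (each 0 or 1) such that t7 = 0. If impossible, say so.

B=0

t7 = t6 AND D must be 0, so at least one of t6, D is 0.
Check with D = 1, C = 1, A = 1 and B=0:
t1 = A OR B = 1 OR 0 = 1
t2 = t1 AND A = 1 AND 1 = 1
t3 = t2 OR C = 1 OR 1 = 1
t4 = NOT t3 = NOT 1 = 0
t5 = t3 XOR t4 = 1 XOR 0 = 1
t6 = t3 XOR t5 = 1 XOR 1 = 0
t7 = t6 AND D = 0 AND 1 = 0
So t7 = 0.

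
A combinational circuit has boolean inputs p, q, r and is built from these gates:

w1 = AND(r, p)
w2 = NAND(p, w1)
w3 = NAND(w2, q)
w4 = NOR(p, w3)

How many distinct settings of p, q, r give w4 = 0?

6

w4 = NOR(p, w3) must be 0, so at least one of p, w3 is 1.
Enumerating the 8 input combinations, 6 give w4 = 0 and 2 give w4 = 1.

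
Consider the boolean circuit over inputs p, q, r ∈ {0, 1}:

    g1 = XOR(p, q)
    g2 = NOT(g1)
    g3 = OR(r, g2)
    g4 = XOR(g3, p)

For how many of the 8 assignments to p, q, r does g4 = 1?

4

g4 = XOR(g3, p) must be 1, so g3 and p differ.
Satisfying assignments:
  p=0, q=0, r=0
  p=0, q=0, r=1
  p=0, q=1, r=1
  p=1, q=0, r=0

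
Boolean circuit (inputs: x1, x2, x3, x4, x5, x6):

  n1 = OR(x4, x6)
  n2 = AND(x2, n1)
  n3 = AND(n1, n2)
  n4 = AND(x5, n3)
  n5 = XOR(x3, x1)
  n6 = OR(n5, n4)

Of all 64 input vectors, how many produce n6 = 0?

26

n6 = OR(n5, n4) must be 0, so both n5 = 0 and n4 = 0.
n5 = XOR(x3, x1) must be 0, so x3 and x1 are equal.
Enumerating the 64 input combinations, 26 give n6 = 0 and 38 give n6 = 1.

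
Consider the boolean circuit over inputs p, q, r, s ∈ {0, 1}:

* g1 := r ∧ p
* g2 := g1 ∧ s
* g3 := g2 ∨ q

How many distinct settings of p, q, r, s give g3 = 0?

g3 = g2 ∨ q must be 0, so both g2 = 0 and q = 0.
g2 = g1 ∧ s must be 0, so at least one of g1, s is 0.
Enumerating the 16 input combinations, 7 give g3 = 0 and 9 give g3 = 1.

7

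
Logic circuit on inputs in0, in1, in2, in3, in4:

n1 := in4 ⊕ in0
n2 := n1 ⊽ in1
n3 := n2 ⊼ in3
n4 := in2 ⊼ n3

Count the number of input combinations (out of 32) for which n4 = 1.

18

n4 = in2 ⊼ n3 must be 1, so at least one of in2, n3 is 0.
Enumerating the 32 input combinations, 18 give n4 = 1 and 14 give n4 = 0.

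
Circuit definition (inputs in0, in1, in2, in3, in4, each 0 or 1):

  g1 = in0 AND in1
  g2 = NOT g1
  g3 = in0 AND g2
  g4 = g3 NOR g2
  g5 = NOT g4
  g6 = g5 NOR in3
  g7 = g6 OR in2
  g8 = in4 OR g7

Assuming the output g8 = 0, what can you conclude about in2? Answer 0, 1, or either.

0

g8 = in4 OR g7 must be 0, so both in4 = 0 and g7 = 0.
g7 = g6 OR in2 must be 0, so both g6 = 0 and in2 = 0.
g6 = g5 NOR in3 must be 0, so at least one of g5, in3 is 1.
Every assignment with g8 = 0 has in2 = 0; there are 7 such assignment(s).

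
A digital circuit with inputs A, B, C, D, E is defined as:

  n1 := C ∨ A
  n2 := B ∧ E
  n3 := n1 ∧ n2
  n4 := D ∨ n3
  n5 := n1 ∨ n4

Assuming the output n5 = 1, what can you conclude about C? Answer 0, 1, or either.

either

Both values of C occur among assignments with n5 = 1:
  C=0: A=0, B=0, C=0, D=1, E=0
  C=1: A=0, B=0, C=1, D=0, E=0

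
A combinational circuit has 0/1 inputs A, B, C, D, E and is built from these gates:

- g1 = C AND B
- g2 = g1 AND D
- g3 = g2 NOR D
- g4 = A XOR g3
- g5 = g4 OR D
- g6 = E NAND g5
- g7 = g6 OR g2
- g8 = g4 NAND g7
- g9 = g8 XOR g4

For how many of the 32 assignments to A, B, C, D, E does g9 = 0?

7

g9 = g8 XOR g4 must be 0, so g8 and g4 are equal.
Enumerating the 32 input combinations, 7 give g9 = 0 and 25 give g9 = 1.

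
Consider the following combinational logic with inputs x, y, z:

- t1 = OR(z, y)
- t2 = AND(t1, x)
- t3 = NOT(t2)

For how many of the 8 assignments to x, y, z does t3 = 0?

3

t3 = NOT(t2) must be 0, so t2 = 1.
Satisfying assignments:
  x=1, y=0, z=1
  x=1, y=1, z=0
  x=1, y=1, z=1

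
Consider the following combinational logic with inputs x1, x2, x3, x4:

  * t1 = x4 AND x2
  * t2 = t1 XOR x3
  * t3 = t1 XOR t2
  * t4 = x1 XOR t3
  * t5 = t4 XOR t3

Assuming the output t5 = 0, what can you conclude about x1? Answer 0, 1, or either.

0

t5 = t4 XOR t3 must be 0, so t4 and t3 are equal.
Every assignment with t5 = 0 has x1 = 0; there are 8 such assignment(s).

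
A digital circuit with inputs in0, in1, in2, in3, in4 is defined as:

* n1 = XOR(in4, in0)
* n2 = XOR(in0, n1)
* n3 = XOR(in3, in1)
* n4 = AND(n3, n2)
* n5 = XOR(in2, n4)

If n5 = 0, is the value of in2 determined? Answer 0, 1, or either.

either

Both values of in2 occur among assignments with n5 = 0:
  in2=0: in0=0, in1=0, in2=0, in3=0, in4=0
  in2=1: in0=0, in1=0, in2=1, in3=1, in4=1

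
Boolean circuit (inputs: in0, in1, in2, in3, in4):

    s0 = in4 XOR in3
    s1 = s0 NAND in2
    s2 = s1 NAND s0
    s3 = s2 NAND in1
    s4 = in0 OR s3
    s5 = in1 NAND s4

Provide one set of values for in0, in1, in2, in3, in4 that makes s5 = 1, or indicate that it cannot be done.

in0=1, in1=0, in2=0, in3=1, in4=0

Check with in0=1, in1=0, in2=0, in3=1, in4=0:
s0 = in4 XOR in3 = 0 XOR 1 = 1
s1 = s0 NAND in2 = 1 NAND 0 = 1
s2 = s1 NAND s0 = 1 NAND 1 = 0
s3 = s2 NAND in1 = 0 NAND 0 = 1
s4 = in0 OR s3 = 1 OR 1 = 1
s5 = in1 NAND s4 = 0 NAND 1 = 1
So s5 = 1 as required.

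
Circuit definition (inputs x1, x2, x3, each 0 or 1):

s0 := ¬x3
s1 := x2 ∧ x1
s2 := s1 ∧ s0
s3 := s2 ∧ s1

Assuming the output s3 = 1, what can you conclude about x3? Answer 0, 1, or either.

0

s3 = s2 ∧ s1 must be 1, so both s2 = 1 and s1 = 1.
Every assignment with s3 = 1 has x3 = 0; there are 1 such assignment(s).
  x1=1, x2=1, x3=0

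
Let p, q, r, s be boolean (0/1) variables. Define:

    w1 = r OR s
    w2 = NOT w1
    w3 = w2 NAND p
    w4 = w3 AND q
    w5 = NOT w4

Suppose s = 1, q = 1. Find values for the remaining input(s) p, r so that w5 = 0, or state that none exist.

p=1, r=1

w5 = NOT w4 must be 0, so w4 = 1.
w4 = w3 AND q must be 1, so both w3 = 1 and q = 1.
Check with s = 1, q = 1 and p=1, r=1:
w1 = r OR s = 1 OR 1 = 1
w2 = NOT w1 = NOT 1 = 0
w3 = w2 NAND p = 0 NAND 1 = 1
w4 = w3 AND q = 1 AND 1 = 1
w5 = NOT w4 = NOT 1 = 0
So w5 = 0.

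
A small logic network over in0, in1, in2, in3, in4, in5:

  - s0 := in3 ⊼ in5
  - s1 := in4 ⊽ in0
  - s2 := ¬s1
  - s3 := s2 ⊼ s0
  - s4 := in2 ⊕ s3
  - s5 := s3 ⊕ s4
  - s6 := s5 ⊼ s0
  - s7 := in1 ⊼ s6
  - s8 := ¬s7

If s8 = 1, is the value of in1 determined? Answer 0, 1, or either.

s8 = ¬s7 must be 1, so s7 = 0.
Every assignment with s8 = 1 has in1 = 1; there are 20 such assignment(s).

1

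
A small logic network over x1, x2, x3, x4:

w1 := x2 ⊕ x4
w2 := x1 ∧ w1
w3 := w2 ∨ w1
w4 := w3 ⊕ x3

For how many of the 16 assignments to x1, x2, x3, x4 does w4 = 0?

8

w4 = w3 ⊕ x3 must be 0, so w3 and x3 are equal.
Enumerating the 16 input combinations, 8 give w4 = 0 and 8 give w4 = 1.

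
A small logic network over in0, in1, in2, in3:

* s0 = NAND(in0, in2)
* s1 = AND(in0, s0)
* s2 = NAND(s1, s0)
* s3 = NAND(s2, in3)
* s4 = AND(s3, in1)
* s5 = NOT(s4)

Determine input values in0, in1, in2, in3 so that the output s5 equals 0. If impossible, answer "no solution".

in0=1 in1=1 in2=1 in3=0

Check with in0=1 in1=1 in2=1 in3=0:
s0 = NAND(in0, in2) = NAND(1, 1) = 0
s1 = AND(in0, s0) = AND(1, 0) = 0
s2 = NAND(s1, s0) = NAND(0, 0) = 1
s3 = NAND(s2, in3) = NAND(1, 0) = 1
s4 = AND(s3, in1) = AND(1, 1) = 1
s5 = NOT(s4) = NOT 1 = 0
So s5 = 0 as required.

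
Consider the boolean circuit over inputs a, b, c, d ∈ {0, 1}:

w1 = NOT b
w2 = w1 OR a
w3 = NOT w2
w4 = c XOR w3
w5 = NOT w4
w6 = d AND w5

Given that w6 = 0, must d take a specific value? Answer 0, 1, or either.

Both values of d occur among assignments with w6 = 0:
  d=0: a=0, b=0, c=0, d=0
  d=1: a=0, b=0, c=1, d=1

either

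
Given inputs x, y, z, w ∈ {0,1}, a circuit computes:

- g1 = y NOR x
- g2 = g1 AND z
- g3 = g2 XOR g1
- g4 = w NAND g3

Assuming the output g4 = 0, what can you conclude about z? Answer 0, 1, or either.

g4 = w NAND g3 must be 0, so both w = 1 and g3 = 1.
g3 = g2 XOR g1 must be 1, so g2 and g1 differ.
Every assignment with g4 = 0 has z = 0; there are 1 such assignment(s).
  x=0, y=0, z=0, w=1

0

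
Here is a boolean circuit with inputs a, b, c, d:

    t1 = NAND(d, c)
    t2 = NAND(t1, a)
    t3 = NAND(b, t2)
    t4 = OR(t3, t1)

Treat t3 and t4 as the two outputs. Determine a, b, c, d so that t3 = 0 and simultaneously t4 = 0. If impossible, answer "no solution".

a=0, b=1, c=1, d=1

Check with a=0, b=1, c=1, d=1:
t1 = NAND(d, c) = NAND(1, 1) = 0
t2 = NAND(t1, a) = NAND(0, 0) = 1
t3 = NAND(b, t2) = NAND(1, 1) = 0
t4 = OR(t3, t1) = OR(0, 0) = 0
So t3 = 0 and t4 = 0.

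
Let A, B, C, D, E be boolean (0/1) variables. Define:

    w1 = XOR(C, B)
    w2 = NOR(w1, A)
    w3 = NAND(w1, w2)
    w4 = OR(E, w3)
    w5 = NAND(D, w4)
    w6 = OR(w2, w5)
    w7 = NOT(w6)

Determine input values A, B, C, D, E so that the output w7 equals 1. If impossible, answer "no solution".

A=0, B=0, C=1, D=1, E=1

Check with A=0, B=0, C=1, D=1, E=1:
w1 = XOR(C, B) = XOR(1, 0) = 1
w2 = NOR(w1, A) = NOR(1, 0) = 0
w3 = NAND(w1, w2) = NAND(1, 0) = 1
w4 = OR(E, w3) = OR(1, 1) = 1
w5 = NAND(D, w4) = NAND(1, 1) = 0
w6 = OR(w2, w5) = OR(0, 0) = 0
w7 = NOT(w6) = NOT 0 = 1
So w7 = 1 as required.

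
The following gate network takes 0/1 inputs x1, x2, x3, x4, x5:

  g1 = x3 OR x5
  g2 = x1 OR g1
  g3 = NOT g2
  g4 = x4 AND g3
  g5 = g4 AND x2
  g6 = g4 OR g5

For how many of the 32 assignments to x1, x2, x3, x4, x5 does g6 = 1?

2

g6 = g4 OR g5 must be 1, so at least one of g4, g5 is 1.
Satisfying assignments:
  x1=0, x2=0, x3=0, x4=1, x5=0
  x1=0, x2=1, x3=0, x4=1, x5=0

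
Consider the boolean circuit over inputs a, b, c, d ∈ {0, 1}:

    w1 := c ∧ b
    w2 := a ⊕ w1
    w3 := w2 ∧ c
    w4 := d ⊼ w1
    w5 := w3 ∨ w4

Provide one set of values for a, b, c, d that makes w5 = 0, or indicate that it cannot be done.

w5 = w3 ∨ w4 must be 0, so both w3 = 0 and w4 = 0.
w3 = w2 ∧ c must be 0, so at least one of w2, c is 0.
Check with a=1 b=1 c=1 d=1:
w1 = c ∧ b = 1 ∧ 1 = 1
w2 = a ⊕ w1 = 1 ⊕ 1 = 0
w3 = w2 ∧ c = 0 ∧ 1 = 0
w4 = d ⊼ w1 = 1 ⊼ 1 = 0
w5 = w3 ∨ w4 = 0 ∨ 0 = 0
So w5 = 0 as required.

a=1 b=1 c=1 d=1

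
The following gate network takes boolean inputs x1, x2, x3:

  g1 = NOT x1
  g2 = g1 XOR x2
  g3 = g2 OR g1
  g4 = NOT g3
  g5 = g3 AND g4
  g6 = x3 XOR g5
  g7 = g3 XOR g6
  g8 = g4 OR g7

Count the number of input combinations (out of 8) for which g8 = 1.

g8 = g4 OR g7 must be 1, so at least one of g4, g7 is 1.
Satisfying assignments:
  x1=0, x2=0, x3=0
  x1=0, x2=1, x3=0
  x1=1, x2=0, x3=0
  x1=1, x2=0, x3=1
  x1=1, x2=1, x3=0

5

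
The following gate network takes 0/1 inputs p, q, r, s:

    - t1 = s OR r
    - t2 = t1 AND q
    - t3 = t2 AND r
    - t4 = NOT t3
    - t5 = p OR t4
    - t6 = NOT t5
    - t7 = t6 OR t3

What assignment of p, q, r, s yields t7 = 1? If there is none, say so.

p=1, q=1, r=1, s=0

t7 = t6 OR t3 must be 1, so at least one of t6, t3 is 1.
Check with p=1, q=1, r=1, s=0:
t1 = s OR r = 0 OR 1 = 1
t2 = t1 AND q = 1 AND 1 = 1
t3 = t2 AND r = 1 AND 1 = 1
t4 = NOT t3 = NOT 1 = 0
t5 = p OR t4 = 1 OR 0 = 1
t6 = NOT t5 = NOT 1 = 0
t7 = t6 OR t3 = 0 OR 1 = 1
So t7 = 1 as required.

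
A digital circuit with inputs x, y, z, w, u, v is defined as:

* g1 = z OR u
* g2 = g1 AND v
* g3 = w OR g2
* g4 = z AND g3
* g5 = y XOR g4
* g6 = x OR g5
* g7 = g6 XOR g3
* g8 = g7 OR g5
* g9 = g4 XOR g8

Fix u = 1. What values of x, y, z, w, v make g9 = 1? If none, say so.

g9 = g4 XOR g8 must be 1, so g4 and g8 differ.
Check with u = 1 and x=1, y=1, z=1, w=1, v=0:
g1 = z OR u = 1 OR 1 = 1
g2 = g1 AND v = 1 AND 0 = 0
g3 = w OR g2 = 1 OR 0 = 1
g4 = z AND g3 = 1 AND 1 = 1
g5 = y XOR g4 = 1 XOR 1 = 0
g6 = x OR g5 = 1 OR 0 = 1
g7 = g6 XOR g3 = 1 XOR 1 = 0
g8 = g7 OR g5 = 0 OR 0 = 0
g9 = g4 XOR g8 = 1 XOR 0 = 1
So g9 = 1.

x=1, y=1, z=1, w=1, v=0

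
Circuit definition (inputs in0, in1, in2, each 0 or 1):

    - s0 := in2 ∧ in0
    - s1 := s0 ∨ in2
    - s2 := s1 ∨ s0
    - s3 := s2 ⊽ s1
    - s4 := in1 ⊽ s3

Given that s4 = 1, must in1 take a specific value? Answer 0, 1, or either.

s4 = in1 ⊽ s3 must be 1, so both in1 = 0 and s3 = 0.
s3 = s2 ⊽ s1 must be 0, so at least one of s2, s1 is 1.
Every assignment with s4 = 1 has in1 = 0; there are 2 such assignment(s).
  in0=0, in1=0, in2=1
  in0=1, in1=0, in2=1

0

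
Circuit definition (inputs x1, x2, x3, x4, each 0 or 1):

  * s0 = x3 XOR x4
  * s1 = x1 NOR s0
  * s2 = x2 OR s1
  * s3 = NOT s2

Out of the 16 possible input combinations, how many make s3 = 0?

s3 = NOT s2 must be 0, so s2 = 1.
Enumerating the 16 input combinations, 10 give s3 = 0 and 6 give s3 = 1.

10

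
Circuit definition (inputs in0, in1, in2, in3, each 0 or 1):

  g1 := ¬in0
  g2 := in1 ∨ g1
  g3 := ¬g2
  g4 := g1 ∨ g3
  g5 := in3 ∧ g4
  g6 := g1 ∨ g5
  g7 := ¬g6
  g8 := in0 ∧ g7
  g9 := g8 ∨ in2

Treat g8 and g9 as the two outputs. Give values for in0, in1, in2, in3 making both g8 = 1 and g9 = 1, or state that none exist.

Check with in0=1 in1=0 in2=1 in3=0:
g1 = ¬in0 = ¬1 = 0
g2 = in1 ∨ g1 = 0 ∨ 0 = 0
g3 = ¬g2 = ¬0 = 1
g4 = g1 ∨ g3 = 0 ∨ 1 = 1
g5 = in3 ∧ g4 = 0 ∧ 1 = 0
g6 = g1 ∨ g5 = 0 ∨ 0 = 0
g7 = ¬g6 = ¬0 = 1
g8 = in0 ∧ g7 = 1 ∧ 1 = 1
g9 = g8 ∨ in2 = 1 ∨ 1 = 1
So g8 = 1 and g9 = 1.

in0=1 in1=0 in2=1 in3=0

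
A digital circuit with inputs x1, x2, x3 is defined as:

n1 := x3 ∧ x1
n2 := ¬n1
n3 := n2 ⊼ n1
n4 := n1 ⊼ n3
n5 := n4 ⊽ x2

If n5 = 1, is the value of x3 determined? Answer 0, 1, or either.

1

n5 = n4 ⊽ x2 must be 1, so both n4 = 0 and x2 = 0.
n4 = n1 ⊼ n3 must be 0, so both n1 = 1 and n3 = 1.
Every assignment with n5 = 1 has x3 = 1; there are 1 such assignment(s).
  x1=1, x2=0, x3=1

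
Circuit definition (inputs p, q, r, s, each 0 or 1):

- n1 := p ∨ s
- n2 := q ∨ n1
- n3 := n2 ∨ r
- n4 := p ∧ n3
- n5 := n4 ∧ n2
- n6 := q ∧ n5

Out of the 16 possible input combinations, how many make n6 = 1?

n6 = q ∧ n5 must be 1, so both q = 1 and n5 = 1.
Enumerating the 16 input combinations, 4 give n6 = 1 and 12 give n6 = 0.

4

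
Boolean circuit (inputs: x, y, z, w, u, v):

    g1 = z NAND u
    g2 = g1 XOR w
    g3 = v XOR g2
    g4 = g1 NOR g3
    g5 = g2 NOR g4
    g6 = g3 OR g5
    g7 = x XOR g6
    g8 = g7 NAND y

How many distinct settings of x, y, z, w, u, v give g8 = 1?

48

g8 = g7 NAND y must be 1, so at least one of g7, y is 0.
Enumerating the 64 input combinations, 48 give g8 = 1 and 16 give g8 = 0.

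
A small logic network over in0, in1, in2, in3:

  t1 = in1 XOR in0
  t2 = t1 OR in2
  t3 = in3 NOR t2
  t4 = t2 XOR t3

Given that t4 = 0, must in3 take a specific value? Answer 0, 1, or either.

t4 = t2 XOR t3 must be 0, so t2 and t3 are equal.
Every assignment with t4 = 0 has in3 = 1; there are 2 such assignment(s).
  in0=0, in1=0, in2=0, in3=1
  in0=1, in1=1, in2=0, in3=1

1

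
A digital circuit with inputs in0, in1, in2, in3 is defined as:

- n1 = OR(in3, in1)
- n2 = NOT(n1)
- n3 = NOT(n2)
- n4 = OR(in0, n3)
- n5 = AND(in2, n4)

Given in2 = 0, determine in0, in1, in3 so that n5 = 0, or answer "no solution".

in0=1, in1=1, in3=1

n5 = AND(in2, n4) must be 0, so at least one of in2, n4 is 0.
Check with in2 = 0 and in0=1, in1=1, in3=1:
n1 = OR(in3, in1) = OR(1, 1) = 1
n2 = NOT(n1) = NOT 1 = 0
n3 = NOT(n2) = NOT 0 = 1
n4 = OR(in0, n3) = OR(1, 1) = 1
n5 = AND(in2, n4) = AND(0, 1) = 0
So n5 = 0.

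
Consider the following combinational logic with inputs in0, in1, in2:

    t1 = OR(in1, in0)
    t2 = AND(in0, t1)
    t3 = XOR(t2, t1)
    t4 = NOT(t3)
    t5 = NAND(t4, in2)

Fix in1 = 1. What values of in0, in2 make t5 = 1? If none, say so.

in0=1, in2=0

t5 = NAND(t4, in2) must be 1, so at least one of t4, in2 is 0.
Check with in1 = 1 and in0=1, in2=0:
t1 = OR(in1, in0) = OR(1, 1) = 1
t2 = AND(in0, t1) = AND(1, 1) = 1
t3 = XOR(t2, t1) = XOR(1, 1) = 0
t4 = NOT(t3) = NOT 0 = 1
t5 = NAND(t4, in2) = NAND(1, 0) = 1
So t5 = 1.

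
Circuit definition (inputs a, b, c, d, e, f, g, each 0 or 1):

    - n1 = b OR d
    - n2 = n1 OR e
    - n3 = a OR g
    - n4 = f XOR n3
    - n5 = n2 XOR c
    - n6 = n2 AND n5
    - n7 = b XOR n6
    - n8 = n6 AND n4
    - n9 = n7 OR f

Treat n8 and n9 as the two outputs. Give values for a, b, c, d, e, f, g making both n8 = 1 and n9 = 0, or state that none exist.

a=0 b=1 c=0 d=1 e=1 f=0 g=1

Check with a=0 b=1 c=0 d=1 e=1 f=0 g=1:
n1 = b OR d = 1 OR 1 = 1
n2 = n1 OR e = 1 OR 1 = 1
n3 = a OR g = 0 OR 1 = 1
n4 = f XOR n3 = 0 XOR 1 = 1
n5 = n2 XOR c = 1 XOR 0 = 1
n6 = n2 AND n5 = 1 AND 1 = 1
n7 = b XOR n6 = 1 XOR 1 = 0
n8 = n6 AND n4 = 1 AND 1 = 1
n9 = n7 OR f = 0 OR 0 = 0
So n8 = 1 and n9 = 0.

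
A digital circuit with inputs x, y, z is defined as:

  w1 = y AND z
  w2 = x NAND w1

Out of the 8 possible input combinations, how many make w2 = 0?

1

w2 = x NAND w1 must be 0, so both x = 1 and w1 = 1.
w1 = y AND z must be 1, so both y = 1 and z = 1.
Enumerating the 8 input combinations, 1 give w2 = 0 and 7 give w2 = 1.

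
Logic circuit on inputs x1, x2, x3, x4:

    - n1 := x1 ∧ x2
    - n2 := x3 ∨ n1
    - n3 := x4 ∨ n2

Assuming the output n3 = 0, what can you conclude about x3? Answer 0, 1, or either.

n3 = x4 ∨ n2 must be 0, so both x4 = 0 and n2 = 0.
n2 = x3 ∨ n1 must be 0, so both x3 = 0 and n1 = 0.
n1 = x1 ∧ x2 must be 0, so at least one of x1, x2 is 0.
Every assignment with n3 = 0 has x3 = 0; there are 3 such assignment(s).
  x1=0, x2=0, x3=0, x4=0
  x1=0, x2=1, x3=0, x4=0
  x1=1, x2=0, x3=0, x4=0

0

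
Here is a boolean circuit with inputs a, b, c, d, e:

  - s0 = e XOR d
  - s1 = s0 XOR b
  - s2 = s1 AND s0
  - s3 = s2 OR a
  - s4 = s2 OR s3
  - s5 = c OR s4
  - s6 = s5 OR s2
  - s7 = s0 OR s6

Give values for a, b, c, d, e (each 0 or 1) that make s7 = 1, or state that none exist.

a=1, b=0, c=0, d=0, e=0

s7 = s0 OR s6 must be 1, so at least one of s0, s6 is 1.
Check with a=1, b=0, c=0, d=0, e=0:
s0 = e XOR d = 0 XOR 0 = 0
s1 = s0 XOR b = 0 XOR 0 = 0
s2 = s1 AND s0 = 0 AND 0 = 0
s3 = s2 OR a = 0 OR 1 = 1
s4 = s2 OR s3 = 0 OR 1 = 1
s5 = c OR s4 = 0 OR 1 = 1
s6 = s5 OR s2 = 1 OR 0 = 1
s7 = s0 OR s6 = 0 OR 1 = 1
So s7 = 1 as required.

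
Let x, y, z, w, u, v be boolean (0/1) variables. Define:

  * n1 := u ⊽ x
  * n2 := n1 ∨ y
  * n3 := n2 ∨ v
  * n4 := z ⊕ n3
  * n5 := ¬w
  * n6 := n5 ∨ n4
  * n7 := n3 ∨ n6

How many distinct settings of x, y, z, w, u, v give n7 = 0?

n7 = n3 ∨ n6 must be 0, so both n3 = 0 and n6 = 0.
n3 = n2 ∨ v must be 0, so both n2 = 0 and v = 0.
Satisfying assignments:
  x=0, y=0, z=0, w=1, u=1, v=0
  x=1, y=0, z=0, w=1, u=0, v=0
  x=1, y=0, z=0, w=1, u=1, v=0

3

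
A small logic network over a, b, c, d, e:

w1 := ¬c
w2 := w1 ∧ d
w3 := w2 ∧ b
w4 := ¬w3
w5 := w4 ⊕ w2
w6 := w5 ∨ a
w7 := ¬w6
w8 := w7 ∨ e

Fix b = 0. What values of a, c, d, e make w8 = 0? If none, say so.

a=0, c=1, d=0, e=0

Check with b = 0 and a=0, c=1, d=0, e=0:
w1 = ¬c = ¬1 = 0
w2 = w1 ∧ d = 0 ∧ 0 = 0
w3 = w2 ∧ b = 0 ∧ 0 = 0
w4 = ¬w3 = ¬0 = 1
w5 = w4 ⊕ w2 = 1 ⊕ 0 = 1
w6 = w5 ∨ a = 1 ∨ 0 = 1
w7 = ¬w6 = ¬1 = 0
w8 = w7 ∨ e = 0 ∨ 0 = 0
So w8 = 0.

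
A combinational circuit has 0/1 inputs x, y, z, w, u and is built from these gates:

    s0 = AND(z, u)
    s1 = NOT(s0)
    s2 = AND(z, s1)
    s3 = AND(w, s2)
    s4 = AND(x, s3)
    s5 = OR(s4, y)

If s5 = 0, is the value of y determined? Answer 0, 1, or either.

0

s5 = OR(s4, y) must be 0, so both s4 = 0 and y = 0.
s4 = AND(x, s3) must be 0, so at least one of x, s3 is 0.
Every assignment with s5 = 0 has y = 0; there are 15 such assignment(s).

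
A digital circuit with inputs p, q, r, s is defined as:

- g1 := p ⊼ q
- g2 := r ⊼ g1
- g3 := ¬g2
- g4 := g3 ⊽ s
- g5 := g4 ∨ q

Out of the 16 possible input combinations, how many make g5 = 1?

10

g5 = g4 ∨ q must be 1, so at least one of g4, q is 1.
Enumerating the 16 input combinations, 10 give g5 = 1 and 6 give g5 = 0.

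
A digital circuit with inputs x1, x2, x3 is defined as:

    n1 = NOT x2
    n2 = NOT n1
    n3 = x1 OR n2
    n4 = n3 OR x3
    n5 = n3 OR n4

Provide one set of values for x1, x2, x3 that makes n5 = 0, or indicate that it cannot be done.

x1=0, x2=0, x3=0

Check with x1=0, x2=0, x3=0:
n1 = NOT x2 = NOT 0 = 1
n2 = NOT n1 = NOT 1 = 0
n3 = x1 OR n2 = 0 OR 0 = 0
n4 = n3 OR x3 = 0 OR 0 = 0
n5 = n3 OR n4 = 0 OR 0 = 0
So n5 = 0 as required.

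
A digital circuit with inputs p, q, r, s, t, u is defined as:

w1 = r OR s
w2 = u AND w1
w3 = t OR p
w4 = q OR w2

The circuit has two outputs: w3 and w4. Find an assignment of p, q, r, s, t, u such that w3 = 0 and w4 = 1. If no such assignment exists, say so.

Check with p=0, q=1, r=0, s=1, t=0, u=0:
w1 = r OR s = 0 OR 1 = 1
w2 = u AND w1 = 0 AND 1 = 0
w3 = t OR p = 0 OR 0 = 0
w4 = q OR w2 = 1 OR 0 = 1
So w3 = 0 and w4 = 1.

p=0, q=1, r=0, s=1, t=0, u=0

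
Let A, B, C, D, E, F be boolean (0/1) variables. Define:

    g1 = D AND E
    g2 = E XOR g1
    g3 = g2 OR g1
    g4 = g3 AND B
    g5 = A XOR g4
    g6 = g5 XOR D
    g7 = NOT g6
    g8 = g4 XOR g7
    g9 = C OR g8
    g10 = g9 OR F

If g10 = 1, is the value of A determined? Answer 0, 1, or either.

either

Both values of A occur among assignments with g10 = 1:
  A=0: A=0, B=0, C=0, D=0, E=0, F=0
  A=1: A=1, B=0, C=0, D=0, E=0, F=1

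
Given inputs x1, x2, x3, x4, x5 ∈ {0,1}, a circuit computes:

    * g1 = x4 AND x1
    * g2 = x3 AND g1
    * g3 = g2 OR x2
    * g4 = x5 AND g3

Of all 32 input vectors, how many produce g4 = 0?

g4 = x5 AND g3 must be 0, so at least one of x5, g3 is 0.
Enumerating the 32 input combinations, 23 give g4 = 0 and 9 give g4 = 1.

23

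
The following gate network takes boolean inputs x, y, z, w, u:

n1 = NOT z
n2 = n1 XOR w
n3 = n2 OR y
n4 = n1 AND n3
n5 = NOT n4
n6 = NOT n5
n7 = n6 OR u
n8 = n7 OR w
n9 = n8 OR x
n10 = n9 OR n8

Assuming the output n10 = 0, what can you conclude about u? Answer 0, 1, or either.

n10 = n9 OR n8 must be 0, so both n9 = 0 and n8 = 0.
n9 = n8 OR x must be 0, so both n8 = 0 and x = 0.
Every assignment with n10 = 0 has u = 0; there are 2 such assignment(s).
  x=0, y=0, z=1, w=0, u=0
  x=0, y=1, z=1, w=0, u=0

0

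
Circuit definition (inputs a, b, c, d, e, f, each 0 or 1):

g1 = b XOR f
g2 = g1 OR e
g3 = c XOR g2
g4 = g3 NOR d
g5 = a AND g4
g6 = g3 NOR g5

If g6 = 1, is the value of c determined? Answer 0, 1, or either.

either

Both values of c occur among assignments with g6 = 1:
  c=0: a=0, b=0, c=0, d=0, e=0, f=0
  c=1: a=0, b=0, c=1, d=0, e=0, f=1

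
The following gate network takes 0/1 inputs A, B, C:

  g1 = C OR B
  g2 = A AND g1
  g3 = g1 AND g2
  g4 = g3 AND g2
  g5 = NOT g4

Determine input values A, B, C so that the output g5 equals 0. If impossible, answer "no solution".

A=1, B=1, C=1

g5 = NOT g4 must be 0, so g4 = 1.
g4 = g3 AND g2 must be 1, so both g3 = 1 and g2 = 1.
Check with A=1, B=1, C=1:
g1 = C OR B = 1 OR 1 = 1
g2 = A AND g1 = 1 AND 1 = 1
g3 = g1 AND g2 = 1 AND 1 = 1
g4 = g3 AND g2 = 1 AND 1 = 1
g5 = NOT g4 = NOT 1 = 0
So g5 = 0 as required.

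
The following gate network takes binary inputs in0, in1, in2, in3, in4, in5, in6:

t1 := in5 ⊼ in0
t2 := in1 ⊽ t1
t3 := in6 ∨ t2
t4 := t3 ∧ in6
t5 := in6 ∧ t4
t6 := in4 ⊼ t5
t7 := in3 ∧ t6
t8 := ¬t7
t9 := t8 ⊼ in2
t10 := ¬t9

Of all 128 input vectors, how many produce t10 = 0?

88

t10 = ¬t9 must be 0, so t9 = 1.
t9 = t8 ⊼ in2 must be 1, so at least one of t8, in2 is 0.
Enumerating the 128 input combinations, 88 give t10 = 0 and 40 give t10 = 1.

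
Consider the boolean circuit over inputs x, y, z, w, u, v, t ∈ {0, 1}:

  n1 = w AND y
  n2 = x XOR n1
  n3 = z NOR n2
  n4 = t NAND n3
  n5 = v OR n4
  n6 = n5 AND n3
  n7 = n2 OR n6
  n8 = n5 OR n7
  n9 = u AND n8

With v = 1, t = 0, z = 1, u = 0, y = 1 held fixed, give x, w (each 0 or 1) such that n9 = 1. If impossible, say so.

With v = 1, t = 0, z = 1, u = 0, y = 1 fixed, none of the 4 settings of x, w give n9 = 1.
For example, with x=0, w=1:
n1 = w AND y = 1 AND 1 = 1
n2 = x XOR n1 = 0 XOR 1 = 1
n3 = z NOR n2 = 1 NOR 1 = 0
n4 = t NAND n3 = 0 NAND 0 = 1
n5 = v OR n4 = 1 OR 1 = 1
n6 = n5 AND n3 = 1 AND 0 = 0
n7 = n2 OR n6 = 1 OR 0 = 1
n8 = n5 OR n7 = 1 OR 1 = 1
n9 = u AND n8 = 0 AND 1 = 0
giving n9 = 0 ≠ 1.

no solution exists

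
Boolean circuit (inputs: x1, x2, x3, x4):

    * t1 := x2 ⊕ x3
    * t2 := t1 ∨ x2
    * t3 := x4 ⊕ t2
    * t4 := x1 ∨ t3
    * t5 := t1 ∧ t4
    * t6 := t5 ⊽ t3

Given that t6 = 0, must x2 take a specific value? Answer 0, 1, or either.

either

Both values of x2 occur among assignments with t6 = 0:
  x2=0: x1=0, x2=0, x3=0, x4=1
  x2=1: x1=0, x2=1, x3=0, x4=0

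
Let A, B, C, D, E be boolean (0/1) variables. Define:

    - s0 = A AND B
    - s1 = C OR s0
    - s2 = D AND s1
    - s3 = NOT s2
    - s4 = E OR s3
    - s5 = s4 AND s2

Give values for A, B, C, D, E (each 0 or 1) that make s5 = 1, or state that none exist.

s5 = s4 AND s2 must be 1, so both s4 = 1 and s2 = 1.
s4 = E OR s3 must be 1, so at least one of E, s3 is 1.
s2 = D AND s1 must be 1, so both D = 1 and s1 = 1.
Check with A=1 B=1 C=0 D=1 E=1:
s0 = A AND B = 1 AND 1 = 1
s1 = C OR s0 = 0 OR 1 = 1
s2 = D AND s1 = 1 AND 1 = 1
s3 = NOT s2 = NOT 1 = 0
s4 = E OR s3 = 1 OR 0 = 1
s5 = s4 AND s2 = 1 AND 1 = 1
So s5 = 1 as required.

A=1 B=1 C=0 D=1 E=1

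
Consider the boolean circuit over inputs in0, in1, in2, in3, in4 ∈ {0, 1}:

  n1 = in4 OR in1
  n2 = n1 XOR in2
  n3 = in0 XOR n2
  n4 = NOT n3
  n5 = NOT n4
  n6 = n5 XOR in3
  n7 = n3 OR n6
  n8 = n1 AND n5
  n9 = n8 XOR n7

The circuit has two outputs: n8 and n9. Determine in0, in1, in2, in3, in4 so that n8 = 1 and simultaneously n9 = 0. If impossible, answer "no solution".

in0=0 in1=1 in2=0 in3=1 in4=0

Check with in0=0 in1=1 in2=0 in3=1 in4=0:
n1 = in4 OR in1 = 0 OR 1 = 1
n2 = n1 XOR in2 = 1 XOR 0 = 1
n3 = in0 XOR n2 = 0 XOR 1 = 1
n4 = NOT n3 = NOT 1 = 0
n5 = NOT n4 = NOT 0 = 1
n6 = n5 XOR in3 = 1 XOR 1 = 0
n7 = n3 OR n6 = 1 OR 0 = 1
n8 = n1 AND n5 = 1 AND 1 = 1
n9 = n8 XOR n7 = 1 XOR 1 = 0
So n8 = 1 and n9 = 0.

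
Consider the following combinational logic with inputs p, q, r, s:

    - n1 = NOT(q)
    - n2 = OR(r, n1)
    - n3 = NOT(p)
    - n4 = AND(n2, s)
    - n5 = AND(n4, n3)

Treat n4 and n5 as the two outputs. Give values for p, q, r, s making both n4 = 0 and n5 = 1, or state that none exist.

no solution exists

Across all 16 input combinations, none give both n4 = 0 and n5 = 1.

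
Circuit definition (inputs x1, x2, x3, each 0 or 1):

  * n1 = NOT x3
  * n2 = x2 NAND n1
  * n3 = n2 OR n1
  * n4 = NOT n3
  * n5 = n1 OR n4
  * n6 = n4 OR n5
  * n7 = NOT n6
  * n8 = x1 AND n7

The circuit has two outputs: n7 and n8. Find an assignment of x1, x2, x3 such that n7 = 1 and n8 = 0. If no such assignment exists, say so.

x1=0 x2=0 x3=1

Check with x1=0 x2=0 x3=1:
n1 = NOT x3 = NOT 1 = 0
n2 = x2 NAND n1 = 0 NAND 0 = 1
n3 = n2 OR n1 = 1 OR 0 = 1
n4 = NOT n3 = NOT 1 = 0
n5 = n1 OR n4 = 0 OR 0 = 0
n6 = n4 OR n5 = 0 OR 0 = 0
n7 = NOT n6 = NOT 0 = 1
n8 = x1 AND n7 = 0 AND 1 = 0
So n7 = 1 and n8 = 0.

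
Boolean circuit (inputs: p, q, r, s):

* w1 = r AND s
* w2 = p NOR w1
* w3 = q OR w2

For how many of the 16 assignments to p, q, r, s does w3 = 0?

w3 = q OR w2 must be 0, so both q = 0 and w2 = 0.
w2 = p NOR w1 must be 0, so at least one of p, w1 is 1.
Enumerating the 16 input combinations, 5 give w3 = 0 and 11 give w3 = 1.

5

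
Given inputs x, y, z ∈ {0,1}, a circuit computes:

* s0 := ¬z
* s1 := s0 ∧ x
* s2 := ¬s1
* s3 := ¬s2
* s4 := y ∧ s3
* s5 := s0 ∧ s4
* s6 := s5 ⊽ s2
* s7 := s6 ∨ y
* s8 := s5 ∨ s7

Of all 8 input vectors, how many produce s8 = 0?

s8 = s5 ∨ s7 must be 0, so both s5 = 0 and s7 = 0.
s5 = s0 ∧ s4 must be 0, so at least one of s0, s4 is 0.
s7 = s6 ∨ y must be 0, so both s6 = 0 and y = 0.
Satisfying assignments:
  x=0, y=0, z=0
  x=0, y=0, z=1
  x=1, y=0, z=1

3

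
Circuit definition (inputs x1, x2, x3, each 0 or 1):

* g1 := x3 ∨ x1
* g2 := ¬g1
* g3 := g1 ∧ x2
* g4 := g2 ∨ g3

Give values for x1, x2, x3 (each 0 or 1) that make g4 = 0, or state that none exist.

g4 = g2 ∨ g3 must be 0, so both g2 = 0 and g3 = 0.
g2 = ¬g1 must be 0, so g1 = 1.
Check with x1=0 x2=0 x3=1:
g1 = x3 ∨ x1 = 1 ∨ 0 = 1
g2 = ¬g1 = ¬1 = 0
g3 = g1 ∧ x2 = 1 ∧ 0 = 0
g4 = g2 ∨ g3 = 0 ∨ 0 = 0
So g4 = 0 as required.

x1=0 x2=0 x3=1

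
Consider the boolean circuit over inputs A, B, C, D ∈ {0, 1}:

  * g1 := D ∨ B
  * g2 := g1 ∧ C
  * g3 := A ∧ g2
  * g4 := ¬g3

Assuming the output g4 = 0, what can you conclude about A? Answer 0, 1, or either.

g4 = ¬g3 must be 0, so g3 = 1.
Every assignment with g4 = 0 has A = 1; there are 3 such assignment(s).
  A=1, B=0, C=1, D=1
  A=1, B=1, C=1, D=0
  A=1, B=1, C=1, D=1

1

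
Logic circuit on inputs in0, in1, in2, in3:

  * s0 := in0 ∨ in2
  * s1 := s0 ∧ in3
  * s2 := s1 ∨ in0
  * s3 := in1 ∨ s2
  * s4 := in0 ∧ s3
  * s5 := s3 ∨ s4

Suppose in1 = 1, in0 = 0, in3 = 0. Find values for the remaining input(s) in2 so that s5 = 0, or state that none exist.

no solution exists

With in1 = 1, in0 = 0, in3 = 0 fixed, none of the 2 settings of in2 give s5 = 0.
For example, with in2=1:
s0 = in0 ∨ in2 = 0 ∨ 1 = 1
s1 = s0 ∧ in3 = 1 ∧ 0 = 0
s2 = s1 ∨ in0 = 0 ∨ 0 = 0
s3 = in1 ∨ s2 = 1 ∨ 0 = 1
s4 = in0 ∧ s3 = 0 ∧ 1 = 0
s5 = s3 ∨ s4 = 1 ∨ 0 = 1
giving s5 = 1 ≠ 0.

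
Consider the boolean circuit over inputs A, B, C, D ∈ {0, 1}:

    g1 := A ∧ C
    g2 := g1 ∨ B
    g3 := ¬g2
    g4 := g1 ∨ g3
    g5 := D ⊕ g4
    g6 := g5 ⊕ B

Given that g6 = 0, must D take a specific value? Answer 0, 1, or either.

either

Both values of D occur among assignments with g6 = 0:
  D=0: A=1, B=1, C=1, D=0
  D=1: A=0, B=0, C=0, D=1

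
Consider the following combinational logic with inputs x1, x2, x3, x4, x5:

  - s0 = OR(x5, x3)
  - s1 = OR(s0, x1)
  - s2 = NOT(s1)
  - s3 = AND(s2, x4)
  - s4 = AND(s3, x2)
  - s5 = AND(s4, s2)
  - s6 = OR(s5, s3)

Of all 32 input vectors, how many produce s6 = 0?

30

s6 = OR(s5, s3) must be 0, so both s5 = 0 and s3 = 0.
Enumerating the 32 input combinations, 30 give s6 = 0 and 2 give s6 = 1.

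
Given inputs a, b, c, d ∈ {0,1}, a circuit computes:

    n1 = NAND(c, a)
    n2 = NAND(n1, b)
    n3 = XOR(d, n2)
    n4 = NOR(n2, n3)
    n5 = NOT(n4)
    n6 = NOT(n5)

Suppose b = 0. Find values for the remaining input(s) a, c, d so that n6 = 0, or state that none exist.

a=0, c=1, d=0

n6 = NOT(n5) must be 0, so n5 = 1.
n5 = NOT(n4) must be 1, so n4 = 0.
Check with b = 0 and a=0, c=1, d=0:
n1 = NAND(c, a) = NAND(1, 0) = 1
n2 = NAND(n1, b) = NAND(1, 0) = 1
n3 = XOR(d, n2) = XOR(0, 1) = 1
n4 = NOR(n2, n3) = NOR(1, 1) = 0
n5 = NOT(n4) = NOT 0 = 1
n6 = NOT(n5) = NOT 1 = 0
So n6 = 0.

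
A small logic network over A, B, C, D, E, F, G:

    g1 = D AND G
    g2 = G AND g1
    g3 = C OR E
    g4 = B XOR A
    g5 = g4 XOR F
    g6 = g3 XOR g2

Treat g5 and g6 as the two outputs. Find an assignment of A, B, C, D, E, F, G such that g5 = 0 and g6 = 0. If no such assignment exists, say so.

A=1, B=1, C=0, D=1, E=1, F=0, G=1

Check with A=1, B=1, C=0, D=1, E=1, F=0, G=1:
g1 = D AND G = 1 AND 1 = 1
g2 = G AND g1 = 1 AND 1 = 1
g3 = C OR E = 0 OR 1 = 1
g4 = B XOR A = 1 XOR 1 = 0
g5 = g4 XOR F = 0 XOR 0 = 0
g6 = g3 XOR g2 = 1 XOR 1 = 0
So g5 = 0 and g6 = 0.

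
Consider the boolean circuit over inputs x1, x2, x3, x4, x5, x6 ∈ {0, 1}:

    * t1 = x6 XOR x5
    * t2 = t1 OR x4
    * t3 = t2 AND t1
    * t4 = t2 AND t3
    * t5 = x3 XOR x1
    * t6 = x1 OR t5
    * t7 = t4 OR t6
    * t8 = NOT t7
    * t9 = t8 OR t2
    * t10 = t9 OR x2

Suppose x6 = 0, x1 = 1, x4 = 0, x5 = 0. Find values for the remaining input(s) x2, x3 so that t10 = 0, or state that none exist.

x2=0, x3=1

Check with x6 = 0, x1 = 1, x4 = 0, x5 = 0 and x2=0, x3=1:
t1 = x6 XOR x5 = 0 XOR 0 = 0
t2 = t1 OR x4 = 0 OR 0 = 0
t3 = t2 AND t1 = 0 AND 0 = 0
t4 = t2 AND t3 = 0 AND 0 = 0
t5 = x3 XOR x1 = 1 XOR 1 = 0
t6 = x1 OR t5 = 1 OR 0 = 1
t7 = t4 OR t6 = 0 OR 1 = 1
t8 = NOT t7 = NOT 1 = 0
t9 = t8 OR t2 = 0 OR 0 = 0
t10 = t9 OR x2 = 0 OR 0 = 0
So t10 = 0.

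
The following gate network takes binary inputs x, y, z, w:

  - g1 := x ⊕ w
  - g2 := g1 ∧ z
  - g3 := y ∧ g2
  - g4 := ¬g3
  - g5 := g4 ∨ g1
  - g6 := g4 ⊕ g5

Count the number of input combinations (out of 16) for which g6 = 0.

g6 = g4 ⊕ g5 must be 0, so g4 and g5 are equal.
Enumerating the 16 input combinations, 14 give g6 = 0 and 2 give g6 = 1.

14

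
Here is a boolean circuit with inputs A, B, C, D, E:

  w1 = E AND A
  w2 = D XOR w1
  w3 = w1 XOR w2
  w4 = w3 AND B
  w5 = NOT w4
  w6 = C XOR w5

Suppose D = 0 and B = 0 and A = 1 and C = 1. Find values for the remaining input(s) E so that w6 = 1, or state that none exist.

no solution exists

With D = 0 and B = 0 and A = 1 and C = 1 fixed, none of the 2 settings of E give w6 = 1.
For example, with E=1:
w1 = E AND A = 1 AND 1 = 1
w2 = D XOR w1 = 0 XOR 1 = 1
w3 = w1 XOR w2 = 1 XOR 1 = 0
w4 = w3 AND B = 0 AND 0 = 0
w5 = NOT w4 = NOT 0 = 1
w6 = C XOR w5 = 1 XOR 1 = 0
giving w6 = 0 ≠ 1.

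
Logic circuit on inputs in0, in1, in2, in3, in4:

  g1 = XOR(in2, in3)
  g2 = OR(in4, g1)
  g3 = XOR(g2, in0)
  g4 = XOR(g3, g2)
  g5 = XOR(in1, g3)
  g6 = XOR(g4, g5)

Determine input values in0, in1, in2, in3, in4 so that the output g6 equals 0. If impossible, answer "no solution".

in0=1, in1=0, in2=1, in3=1, in4=0

g6 = XOR(g4, g5) must be 0, so g4 and g5 are equal.
Check with in0=1, in1=0, in2=1, in3=1, in4=0:
g1 = XOR(in2, in3) = XOR(1, 1) = 0
g2 = OR(in4, g1) = OR(0, 0) = 0
g3 = XOR(g2, in0) = XOR(0, 1) = 1
g4 = XOR(g3, g2) = XOR(1, 0) = 1
g5 = XOR(in1, g3) = XOR(0, 1) = 1
g6 = XOR(g4, g5) = XOR(1, 1) = 0
So g6 = 0 as required.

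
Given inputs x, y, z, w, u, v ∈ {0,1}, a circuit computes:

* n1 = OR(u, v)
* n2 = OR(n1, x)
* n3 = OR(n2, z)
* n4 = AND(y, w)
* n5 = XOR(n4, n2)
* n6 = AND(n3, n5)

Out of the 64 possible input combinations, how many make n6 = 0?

n6 = AND(n3, n5) must be 0, so at least one of n3, n5 is 0.
Enumerating the 64 input combinations, 21 give n6 = 0 and 43 give n6 = 1.

21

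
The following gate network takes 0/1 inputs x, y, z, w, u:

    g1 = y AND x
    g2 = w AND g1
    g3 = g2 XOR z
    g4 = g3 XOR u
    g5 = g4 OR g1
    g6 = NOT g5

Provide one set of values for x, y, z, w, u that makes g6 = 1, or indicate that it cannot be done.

Check with x=0, y=1, z=0, w=1, u=0:
g1 = y AND x = 1 AND 0 = 0
g2 = w AND g1 = 1 AND 0 = 0
g3 = g2 XOR z = 0 XOR 0 = 0
g4 = g3 XOR u = 0 XOR 0 = 0
g5 = g4 OR g1 = 0 OR 0 = 0
g6 = NOT g5 = NOT 0 = 1
So g6 = 1 as required.

x=0, y=1, z=0, w=1, u=0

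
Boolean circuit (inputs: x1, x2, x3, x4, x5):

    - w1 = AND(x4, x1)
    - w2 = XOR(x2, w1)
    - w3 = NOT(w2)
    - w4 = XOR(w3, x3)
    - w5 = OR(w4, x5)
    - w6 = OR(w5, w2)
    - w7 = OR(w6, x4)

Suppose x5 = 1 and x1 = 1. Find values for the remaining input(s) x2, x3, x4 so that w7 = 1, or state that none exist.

x2=0 x3=0 x4=1

w7 = OR(w6, x4) must be 1, so at least one of w6, x4 is 1.
Check with x5 = 1 and x1 = 1 and x2=0, x3=0, x4=1:
w1 = AND(x4, x1) = AND(1, 1) = 1
w2 = XOR(x2, w1) = XOR(0, 1) = 1
w3 = NOT(w2) = NOT 1 = 0
w4 = XOR(w3, x3) = XOR(0, 0) = 0
w5 = OR(w4, x5) = OR(0, 1) = 1
w6 = OR(w5, w2) = OR(1, 1) = 1
w7 = OR(w6, x4) = OR(1, 1) = 1
So w7 = 1.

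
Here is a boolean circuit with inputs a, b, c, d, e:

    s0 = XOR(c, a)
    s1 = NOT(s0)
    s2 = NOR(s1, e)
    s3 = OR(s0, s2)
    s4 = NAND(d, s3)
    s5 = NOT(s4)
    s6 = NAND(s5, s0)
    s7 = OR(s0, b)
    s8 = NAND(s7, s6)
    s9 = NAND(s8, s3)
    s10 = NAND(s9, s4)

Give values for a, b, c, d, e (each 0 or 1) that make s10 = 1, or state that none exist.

a=0 b=0 c=1 d=1 e=1

s10 = NAND(s9, s4) must be 1, so at least one of s9, s4 is 0.
Check with a=0 b=0 c=1 d=1 e=1:
s0 = XOR(c, a) = XOR(1, 0) = 1
s1 = NOT(s0) = NOT 1 = 0
s2 = NOR(s1, e) = NOR(0, 1) = 0
s3 = OR(s0, s2) = OR(1, 0) = 1
s4 = NAND(d, s3) = NAND(1, 1) = 0
s5 = NOT(s4) = NOT 0 = 1
s6 = NAND(s5, s0) = NAND(1, 1) = 0
s7 = OR(s0, b) = OR(1, 0) = 1
s8 = NAND(s7, s6) = NAND(1, 0) = 1
s9 = NAND(s8, s3) = NAND(1, 1) = 0
s10 = NAND(s9, s4) = NAND(0, 0) = 1
So s10 = 1 as required.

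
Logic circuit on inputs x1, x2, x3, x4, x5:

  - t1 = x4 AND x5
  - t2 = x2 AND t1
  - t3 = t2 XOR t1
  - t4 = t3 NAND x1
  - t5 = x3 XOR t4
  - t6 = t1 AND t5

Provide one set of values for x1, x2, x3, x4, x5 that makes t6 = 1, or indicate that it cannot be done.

x1=0, x2=1, x3=0, x4=1, x5=1

t6 = t1 AND t5 must be 1, so both t1 = 1 and t5 = 1.
t1 = x4 AND x5 must be 1, so both x4 = 1 and x5 = 1.
Check with x1=0, x2=1, x3=0, x4=1, x5=1:
t1 = x4 AND x5 = 1 AND 1 = 1
t2 = x2 AND t1 = 1 AND 1 = 1
t3 = t2 XOR t1 = 1 XOR 1 = 0
t4 = t3 NAND x1 = 0 NAND 0 = 1
t5 = x3 XOR t4 = 0 XOR 1 = 1
t6 = t1 AND t5 = 1 AND 1 = 1
So t6 = 1 as required.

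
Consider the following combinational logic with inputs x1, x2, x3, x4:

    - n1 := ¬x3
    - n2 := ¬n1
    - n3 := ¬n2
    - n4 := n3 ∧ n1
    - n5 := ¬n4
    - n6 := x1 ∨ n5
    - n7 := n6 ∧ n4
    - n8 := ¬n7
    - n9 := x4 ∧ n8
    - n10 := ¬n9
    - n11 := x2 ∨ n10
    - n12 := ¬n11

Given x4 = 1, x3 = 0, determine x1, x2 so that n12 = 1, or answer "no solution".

Check with x4 = 1, x3 = 0 and x1=0, x2=0:
n1 = ¬x3 = ¬0 = 1
n2 = ¬n1 = ¬1 = 0
n3 = ¬n2 = ¬0 = 1
n4 = n3 ∧ n1 = 1 ∧ 1 = 1
n5 = ¬n4 = ¬1 = 0
n6 = x1 ∨ n5 = 0 ∨ 0 = 0
n7 = n6 ∧ n4 = 0 ∧ 1 = 0
n8 = ¬n7 = ¬0 = 1
n9 = x4 ∧ n8 = 1 ∧ 1 = 1
n10 = ¬n9 = ¬1 = 0
n11 = x2 ∨ n10 = 0 ∨ 0 = 0
n12 = ¬n11 = ¬0 = 1
So n12 = 1.

x1=0, x2=0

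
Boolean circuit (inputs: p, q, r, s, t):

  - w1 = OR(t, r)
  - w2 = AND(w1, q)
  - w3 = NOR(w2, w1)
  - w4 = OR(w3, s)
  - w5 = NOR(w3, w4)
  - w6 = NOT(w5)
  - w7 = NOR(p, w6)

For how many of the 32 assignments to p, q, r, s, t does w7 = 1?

w7 = NOR(p, w6) must be 1, so both p = 0 and w6 = 0.
w6 = NOT(w5) must be 0, so w5 = 1.
Satisfying assignments:
  p=0, q=0, r=0, s=0, t=1
  p=0, q=0, r=1, s=0, t=0
  p=0, q=0, r=1, s=0, t=1
  p=0, q=1, r=0, s=0, t=1
  p=0, q=1, r=1, s=0, t=0
  p=0, q=1, r=1, s=0, t=1

6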